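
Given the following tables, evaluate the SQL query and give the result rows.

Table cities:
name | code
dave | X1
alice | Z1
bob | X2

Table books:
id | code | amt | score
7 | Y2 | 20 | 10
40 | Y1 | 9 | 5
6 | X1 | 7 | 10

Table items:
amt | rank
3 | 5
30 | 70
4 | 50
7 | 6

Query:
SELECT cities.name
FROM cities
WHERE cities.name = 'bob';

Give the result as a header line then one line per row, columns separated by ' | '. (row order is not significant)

After WHERE (1 rows):
cities.name | cities.code
bob | X2
After SELECT (1 rows):
cities.name
bob

== RESULT ==
cities.name
bob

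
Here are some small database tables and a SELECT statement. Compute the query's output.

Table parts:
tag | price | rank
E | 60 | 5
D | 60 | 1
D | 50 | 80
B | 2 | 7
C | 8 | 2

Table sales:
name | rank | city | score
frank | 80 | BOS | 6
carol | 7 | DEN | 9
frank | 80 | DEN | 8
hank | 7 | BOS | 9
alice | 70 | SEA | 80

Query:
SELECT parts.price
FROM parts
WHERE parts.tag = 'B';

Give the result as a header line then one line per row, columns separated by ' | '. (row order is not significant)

== RESULT ==
parts.price
2

Derivation:
After WHERE (1 rows):
parts.tag | parts.price | parts.rank
B | 2 | 7
After SELECT (1 rows):
parts.price
2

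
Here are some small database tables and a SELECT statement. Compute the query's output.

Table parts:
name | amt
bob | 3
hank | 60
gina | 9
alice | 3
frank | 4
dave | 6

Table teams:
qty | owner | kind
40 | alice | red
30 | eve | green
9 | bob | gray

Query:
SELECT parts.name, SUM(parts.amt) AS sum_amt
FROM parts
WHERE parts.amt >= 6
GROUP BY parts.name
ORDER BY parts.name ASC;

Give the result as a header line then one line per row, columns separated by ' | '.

== RESULT ==
parts.name | sum_amt
dave | 6
gina | 9
hank | 60

Derivation:
After WHERE (3 rows):
parts.name | parts.amt
hank | 60
gina | 9
dave | 6
After GROUP BY (3 rows):
parts.name | sum_amt
hank | 60
gina | 9
dave | 6
After ORDER BY (3 rows):
parts.name | sum_amt
dave | 6
gina | 9
hank | 60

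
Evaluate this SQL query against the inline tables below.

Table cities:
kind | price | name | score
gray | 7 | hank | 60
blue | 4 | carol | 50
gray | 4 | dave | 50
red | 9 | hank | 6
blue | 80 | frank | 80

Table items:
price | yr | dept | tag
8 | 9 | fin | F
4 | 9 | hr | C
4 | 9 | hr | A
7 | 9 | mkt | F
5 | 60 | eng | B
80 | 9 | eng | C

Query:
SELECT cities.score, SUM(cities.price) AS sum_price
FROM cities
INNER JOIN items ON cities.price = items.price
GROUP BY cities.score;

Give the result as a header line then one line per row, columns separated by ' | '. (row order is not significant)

After JOIN items (6 rows):
cities.kind | cities.price | cities.name | cities.score | items.price | items.yr | items.dept | items.tag
gray | 7 | hank | 60 | 7 | 9 | mkt | F
blue | 4 | carol | 50 | 4 | 9 | hr | C
blue | 4 | carol | 50 | 4 | 9 | hr | A
gray | 4 | dave | 50 | 4 | 9 | hr | C
gray | 4 | dave | 50 | 4 | 9 | hr | A
blue | 80 | frank | 80 | 80 | 9 | eng | C
After GROUP BY (3 rows):
cities.score | sum_price
60 | 7
50 | 16
80 | 80

== RESULT ==
cities.score | sum_price
60 | 7
50 | 16
80 | 80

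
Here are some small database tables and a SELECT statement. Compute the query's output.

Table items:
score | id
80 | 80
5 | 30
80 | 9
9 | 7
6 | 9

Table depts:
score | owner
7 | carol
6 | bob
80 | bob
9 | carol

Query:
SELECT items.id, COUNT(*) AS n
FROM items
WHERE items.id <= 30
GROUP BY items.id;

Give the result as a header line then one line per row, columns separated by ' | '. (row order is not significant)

== RESULT ==
items.id | n
30 | 1
9 | 2
7 | 1

Derivation:
After WHERE (4 rows):
items.score | items.id
5 | 30
80 | 9
9 | 7
6 | 9
After GROUP BY (3 rows):
items.id | n
30 | 1
9 | 2
7 | 1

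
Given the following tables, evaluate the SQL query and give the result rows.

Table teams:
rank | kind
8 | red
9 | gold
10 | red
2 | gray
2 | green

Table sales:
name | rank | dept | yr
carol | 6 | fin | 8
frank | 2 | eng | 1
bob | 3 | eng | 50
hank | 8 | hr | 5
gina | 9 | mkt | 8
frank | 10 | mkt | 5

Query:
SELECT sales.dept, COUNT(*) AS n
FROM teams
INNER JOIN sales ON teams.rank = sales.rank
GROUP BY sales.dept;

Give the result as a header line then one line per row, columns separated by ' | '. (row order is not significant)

After JOIN sales (5 rows):
teams.rank | teams.kind | sales.name | sales.rank | sales.dept | sales.yr
8 | red | hank | 8 | hr | 5
9 | gold | gina | 9 | mkt | 8
10 | red | frank | 10 | mkt | 5
2 | gray | frank | 2 | eng | 1
2 | green | frank | 2 | eng | 1
After GROUP BY (3 rows):
sales.dept | n
hr | 1
mkt | 2
eng | 2

== RESULT ==
sales.dept | n
hr | 1
mkt | 2
eng | 2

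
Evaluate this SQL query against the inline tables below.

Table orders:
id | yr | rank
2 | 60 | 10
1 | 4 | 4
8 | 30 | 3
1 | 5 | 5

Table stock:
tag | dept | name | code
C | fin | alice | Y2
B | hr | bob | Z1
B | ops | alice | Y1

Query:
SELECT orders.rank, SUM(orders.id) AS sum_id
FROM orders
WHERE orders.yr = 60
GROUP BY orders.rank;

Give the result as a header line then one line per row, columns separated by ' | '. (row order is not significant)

== RESULT ==
orders.rank | sum_id
10 | 2

Derivation:
After WHERE (1 rows):
orders.id | orders.yr | orders.rank
2 | 60 | 10
After GROUP BY (1 rows):
orders.rank | sum_id
10 | 2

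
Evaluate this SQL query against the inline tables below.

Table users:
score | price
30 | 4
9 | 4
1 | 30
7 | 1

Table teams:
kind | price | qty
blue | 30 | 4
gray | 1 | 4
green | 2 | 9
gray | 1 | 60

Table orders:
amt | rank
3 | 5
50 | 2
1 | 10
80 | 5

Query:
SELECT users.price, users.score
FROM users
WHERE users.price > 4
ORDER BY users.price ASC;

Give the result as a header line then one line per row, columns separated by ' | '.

After WHERE (1 rows):
users.score | users.price
1 | 30
After SELECT (1 rows):
users.price | users.score
30 | 1
After ORDER BY (1 rows):
users.price | users.score
30 | 1

== RESULT ==
users.price | users.score
30 | 1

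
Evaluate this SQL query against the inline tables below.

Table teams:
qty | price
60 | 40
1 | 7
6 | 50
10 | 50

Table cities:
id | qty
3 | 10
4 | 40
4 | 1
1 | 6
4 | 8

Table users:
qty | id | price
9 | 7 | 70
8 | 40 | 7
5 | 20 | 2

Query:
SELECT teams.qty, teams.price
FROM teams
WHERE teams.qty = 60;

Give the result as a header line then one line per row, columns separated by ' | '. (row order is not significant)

== RESULT ==
teams.qty | teams.price
60 | 40

Derivation:
After WHERE (1 rows):
teams.qty | teams.price
60 | 40
After SELECT (1 rows):
teams.qty | teams.price
60 | 40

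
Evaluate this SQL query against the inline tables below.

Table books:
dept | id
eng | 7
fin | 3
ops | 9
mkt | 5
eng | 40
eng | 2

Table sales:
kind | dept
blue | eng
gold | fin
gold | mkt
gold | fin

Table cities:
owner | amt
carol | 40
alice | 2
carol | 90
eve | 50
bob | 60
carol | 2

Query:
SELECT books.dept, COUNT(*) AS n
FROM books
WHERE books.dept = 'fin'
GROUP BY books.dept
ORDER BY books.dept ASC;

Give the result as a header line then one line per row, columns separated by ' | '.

== RESULT ==
books.dept | n
fin | 1

Derivation:
After WHERE (1 rows):
books.dept | books.id
fin | 3
After GROUP BY (1 rows):
books.dept | n
fin | 1
After ORDER BY (1 rows):
books.dept | n
fin | 1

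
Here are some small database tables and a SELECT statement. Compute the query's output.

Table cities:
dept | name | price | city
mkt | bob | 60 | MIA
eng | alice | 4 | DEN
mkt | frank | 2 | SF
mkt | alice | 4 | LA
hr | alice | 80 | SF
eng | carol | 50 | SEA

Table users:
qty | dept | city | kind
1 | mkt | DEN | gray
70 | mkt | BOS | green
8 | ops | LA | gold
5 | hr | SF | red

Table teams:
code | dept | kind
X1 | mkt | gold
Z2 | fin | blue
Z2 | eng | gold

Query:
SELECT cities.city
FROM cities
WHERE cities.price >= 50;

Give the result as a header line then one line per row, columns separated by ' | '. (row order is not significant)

== RESULT ==
cities.city
MIA
SF
SEA

Derivation:
After WHERE (3 rows):
cities.dept | cities.name | cities.price | cities.city
mkt | bob | 60 | MIA
hr | alice | 80 | SF
eng | carol | 50 | SEA
After SELECT (3 rows):
cities.city
MIA
SF
SEA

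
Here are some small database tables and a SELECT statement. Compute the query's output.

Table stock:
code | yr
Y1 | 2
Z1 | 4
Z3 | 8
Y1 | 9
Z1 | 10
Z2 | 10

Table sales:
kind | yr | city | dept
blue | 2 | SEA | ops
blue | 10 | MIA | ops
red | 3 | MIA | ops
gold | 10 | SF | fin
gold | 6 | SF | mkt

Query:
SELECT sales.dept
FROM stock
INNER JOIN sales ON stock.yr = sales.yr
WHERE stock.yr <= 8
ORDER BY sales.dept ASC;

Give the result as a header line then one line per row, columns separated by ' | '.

== RESULT ==
sales.dept
ops

Derivation:
After JOIN sales (5 rows):
stock.code | stock.yr | sales.kind | sales.yr | sales.city | sales.dept
Y1 | 2 | blue | 2 | SEA | ops
Z1 | 10 | blue | 10 | MIA | ops
Z1 | 10 | gold | 10 | SF | fin
Z2 | 10 | blue | 10 | MIA | ops
Z2 | 10 | gold | 10 | SF | fin
After WHERE (1 rows):
stock.code | stock.yr | sales.kind | sales.yr | sales.city | sales.dept
Y1 | 2 | blue | 2 | SEA | ops
After SELECT (1 rows):
sales.dept
ops
After ORDER BY (1 rows):
sales.dept
ops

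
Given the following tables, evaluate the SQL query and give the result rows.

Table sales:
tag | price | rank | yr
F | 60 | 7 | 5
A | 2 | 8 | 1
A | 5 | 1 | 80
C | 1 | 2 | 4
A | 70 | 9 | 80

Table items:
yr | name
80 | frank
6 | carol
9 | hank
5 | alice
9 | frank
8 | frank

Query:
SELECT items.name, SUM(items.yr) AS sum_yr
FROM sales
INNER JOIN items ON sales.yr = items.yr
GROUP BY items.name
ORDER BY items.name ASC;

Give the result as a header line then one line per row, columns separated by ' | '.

After JOIN items (3 rows):
sales.tag | sales.price | sales.rank | sales.yr | items.yr | items.name
F | 60 | 7 | 5 | 5 | alice
A | 5 | 1 | 80 | 80 | frank
A | 70 | 9 | 80 | 80 | frank
After GROUP BY (2 rows):
items.name | sum_yr
alice | 5
frank | 160
After ORDER BY (2 rows):
items.name | sum_yr
alice | 5
frank | 160

== RESULT ==
items.name | sum_yr
alice | 5
frank | 160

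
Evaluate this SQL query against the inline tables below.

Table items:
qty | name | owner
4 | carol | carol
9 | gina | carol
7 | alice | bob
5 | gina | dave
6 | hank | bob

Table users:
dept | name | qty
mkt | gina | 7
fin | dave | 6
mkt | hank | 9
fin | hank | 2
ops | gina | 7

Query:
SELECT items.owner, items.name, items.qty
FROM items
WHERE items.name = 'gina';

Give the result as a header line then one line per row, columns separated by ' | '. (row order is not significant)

After WHERE (2 rows):
items.qty | items.name | items.owner
9 | gina | carol
5 | gina | dave
After SELECT (2 rows):
items.owner | items.name | items.qty
carol | gina | 9
dave | gina | 5

== RESULT ==
items.owner | items.name | items.qty
carol | gina | 9
dave | gina | 5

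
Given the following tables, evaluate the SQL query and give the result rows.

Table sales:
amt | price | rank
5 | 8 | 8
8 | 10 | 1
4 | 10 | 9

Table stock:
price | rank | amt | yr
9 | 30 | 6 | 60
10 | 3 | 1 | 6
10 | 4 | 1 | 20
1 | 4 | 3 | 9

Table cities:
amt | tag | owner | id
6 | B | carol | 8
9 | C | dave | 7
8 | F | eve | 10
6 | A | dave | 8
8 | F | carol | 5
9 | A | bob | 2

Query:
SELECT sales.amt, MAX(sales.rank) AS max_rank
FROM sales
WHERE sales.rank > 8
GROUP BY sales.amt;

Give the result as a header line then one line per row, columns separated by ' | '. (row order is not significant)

== RESULT ==
sales.amt | max_rank
4 | 9

Derivation:
After WHERE (1 rows):
sales.amt | sales.price | sales.rank
4 | 10 | 9
After GROUP BY (1 rows):
sales.amt | max_rank
4 | 9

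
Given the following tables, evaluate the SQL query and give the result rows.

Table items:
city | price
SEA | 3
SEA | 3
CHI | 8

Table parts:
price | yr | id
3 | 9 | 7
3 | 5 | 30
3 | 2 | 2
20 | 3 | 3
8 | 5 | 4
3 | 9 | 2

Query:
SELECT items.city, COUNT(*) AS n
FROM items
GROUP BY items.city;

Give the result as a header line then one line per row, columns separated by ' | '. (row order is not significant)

After GROUP BY (2 rows):
items.city | n
SEA | 2
CHI | 1

== RESULT ==
items.city | n
SEA | 2
CHI | 1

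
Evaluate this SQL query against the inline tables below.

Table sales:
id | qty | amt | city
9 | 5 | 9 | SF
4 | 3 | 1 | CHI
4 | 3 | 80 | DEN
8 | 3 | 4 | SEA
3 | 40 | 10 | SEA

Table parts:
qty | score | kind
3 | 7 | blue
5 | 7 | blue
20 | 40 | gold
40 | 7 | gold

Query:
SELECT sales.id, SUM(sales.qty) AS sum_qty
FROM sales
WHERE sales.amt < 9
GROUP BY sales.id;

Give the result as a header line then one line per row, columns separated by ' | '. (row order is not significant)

After WHERE (2 rows):
sales.id | sales.qty | sales.amt | sales.city
4 | 3 | 1 | CHI
8 | 3 | 4 | SEA
After GROUP BY (2 rows):
sales.id | sum_qty
4 | 3
8 | 3

== RESULT ==
sales.id | sum_qty
4 | 3
8 | 3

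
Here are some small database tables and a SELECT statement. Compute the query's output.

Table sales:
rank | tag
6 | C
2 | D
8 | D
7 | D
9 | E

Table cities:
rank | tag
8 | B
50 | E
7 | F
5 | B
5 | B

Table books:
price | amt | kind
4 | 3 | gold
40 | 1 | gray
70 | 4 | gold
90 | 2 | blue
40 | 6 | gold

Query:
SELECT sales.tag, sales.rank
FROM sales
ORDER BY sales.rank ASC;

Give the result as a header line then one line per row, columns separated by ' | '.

== RESULT ==
sales.tag | sales.rank
D | 2
C | 6
D | 7
D | 8
E | 9

Derivation:
After SELECT (5 rows):
sales.tag | sales.rank
C | 6
D | 2
D | 8
D | 7
E | 9
After ORDER BY (5 rows):
sales.tag | sales.rank
D | 2
C | 6
D | 7
D | 8
E | 9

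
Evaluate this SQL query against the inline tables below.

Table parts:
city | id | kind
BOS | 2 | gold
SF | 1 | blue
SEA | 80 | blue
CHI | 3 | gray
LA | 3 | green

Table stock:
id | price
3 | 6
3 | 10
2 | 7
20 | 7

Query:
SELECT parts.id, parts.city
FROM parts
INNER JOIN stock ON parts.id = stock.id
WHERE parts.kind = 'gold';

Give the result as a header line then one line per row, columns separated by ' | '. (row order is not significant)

After JOIN stock (5 rows):
parts.city | parts.id | parts.kind | stock.id | stock.price
BOS | 2 | gold | 2 | 7
CHI | 3 | gray | 3 | 6
CHI | 3 | gray | 3 | 10
LA | 3 | green | 3 | 6
LA | 3 | green | 3 | 10
After WHERE (1 rows):
parts.city | parts.id | parts.kind | stock.id | stock.price
BOS | 2 | gold | 2 | 7
After SELECT (1 rows):
parts.id | parts.city
2 | BOS

== RESULT ==
parts.id | parts.city
2 | BOS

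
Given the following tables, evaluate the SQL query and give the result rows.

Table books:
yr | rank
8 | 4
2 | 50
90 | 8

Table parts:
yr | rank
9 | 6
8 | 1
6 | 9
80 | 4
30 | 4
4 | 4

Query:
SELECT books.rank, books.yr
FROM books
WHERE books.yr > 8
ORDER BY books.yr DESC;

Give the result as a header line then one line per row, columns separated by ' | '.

After WHERE (1 rows):
books.yr | books.rank
90 | 8
After SELECT (1 rows):
books.rank | books.yr
8 | 90
After ORDER BY (1 rows):
books.rank | books.yr
8 | 90

== RESULT ==
books.rank | books.yr
8 | 90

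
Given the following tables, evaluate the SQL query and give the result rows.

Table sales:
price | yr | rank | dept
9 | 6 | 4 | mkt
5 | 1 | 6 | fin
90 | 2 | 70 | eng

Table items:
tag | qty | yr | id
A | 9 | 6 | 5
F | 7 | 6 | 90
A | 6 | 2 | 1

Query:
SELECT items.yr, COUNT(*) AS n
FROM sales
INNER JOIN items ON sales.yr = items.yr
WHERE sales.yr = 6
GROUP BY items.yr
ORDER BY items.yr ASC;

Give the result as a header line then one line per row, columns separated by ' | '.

== RESULT ==
items.yr | n
6 | 2

Derivation:
After JOIN items (3 rows):
sales.price | sales.yr | sales.rank | sales.dept | items.tag | items.qty | items.yr | items.id
9 | 6 | 4 | mkt | A | 9 | 6 | 5
9 | 6 | 4 | mkt | F | 7 | 6 | 90
90 | 2 | 70 | eng | A | 6 | 2 | 1
After WHERE (2 rows):
sales.price | sales.yr | sales.rank | sales.dept | items.tag | items.qty | items.yr | items.id
9 | 6 | 4 | mkt | A | 9 | 6 | 5
9 | 6 | 4 | mkt | F | 7 | 6 | 90
After GROUP BY (1 rows):
items.yr | n
6 | 2
After ORDER BY (1 rows):
items.yr | n
6 | 2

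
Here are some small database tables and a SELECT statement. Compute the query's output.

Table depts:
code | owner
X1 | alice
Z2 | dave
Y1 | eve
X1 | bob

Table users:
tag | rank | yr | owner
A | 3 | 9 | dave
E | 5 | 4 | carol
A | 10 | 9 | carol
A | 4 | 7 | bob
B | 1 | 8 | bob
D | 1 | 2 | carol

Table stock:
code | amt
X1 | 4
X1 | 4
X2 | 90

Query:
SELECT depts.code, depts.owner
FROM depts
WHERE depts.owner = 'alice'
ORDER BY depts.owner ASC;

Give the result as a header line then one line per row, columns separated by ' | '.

== RESULT ==
depts.code | depts.owner
X1 | alice

Derivation:
After WHERE (1 rows):
depts.code | depts.owner
X1 | alice
After SELECT (1 rows):
depts.code | depts.owner
X1 | alice
After ORDER BY (1 rows):
depts.code | depts.owner
X1 | alice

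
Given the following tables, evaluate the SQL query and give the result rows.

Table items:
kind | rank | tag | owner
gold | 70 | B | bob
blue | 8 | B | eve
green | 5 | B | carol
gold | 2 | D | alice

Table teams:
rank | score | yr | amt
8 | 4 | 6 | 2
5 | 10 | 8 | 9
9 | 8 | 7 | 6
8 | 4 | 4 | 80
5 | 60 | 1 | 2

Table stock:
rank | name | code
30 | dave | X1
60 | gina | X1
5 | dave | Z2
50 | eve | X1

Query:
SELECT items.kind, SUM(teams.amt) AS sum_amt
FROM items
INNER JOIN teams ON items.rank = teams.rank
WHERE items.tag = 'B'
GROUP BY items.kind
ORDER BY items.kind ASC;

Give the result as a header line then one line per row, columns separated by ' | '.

After JOIN teams (4 rows):
items.kind | items.rank | items.tag | items.owner | teams.rank | teams.score | teams.yr | teams.amt
blue | 8 | B | eve | 8 | 4 | 6 | 2
blue | 8 | B | eve | 8 | 4 | 4 | 80
green | 5 | B | carol | 5 | 10 | 8 | 9
green | 5 | B | carol | 5 | 60 | 1 | 2
After WHERE (4 rows):
items.kind | items.rank | items.tag | items.owner | teams.rank | teams.score | teams.yr | teams.amt
blue | 8 | B | eve | 8 | 4 | 6 | 2
blue | 8 | B | eve | 8 | 4 | 4 | 80
green | 5 | B | carol | 5 | 10 | 8 | 9
green | 5 | B | carol | 5 | 60 | 1 | 2
After GROUP BY (2 rows):
items.kind | sum_amt
blue | 82
green | 11
After ORDER BY (2 rows):
items.kind | sum_amt
blue | 82
green | 11

== RESULT ==
items.kind | sum_amt
blue | 82
green | 11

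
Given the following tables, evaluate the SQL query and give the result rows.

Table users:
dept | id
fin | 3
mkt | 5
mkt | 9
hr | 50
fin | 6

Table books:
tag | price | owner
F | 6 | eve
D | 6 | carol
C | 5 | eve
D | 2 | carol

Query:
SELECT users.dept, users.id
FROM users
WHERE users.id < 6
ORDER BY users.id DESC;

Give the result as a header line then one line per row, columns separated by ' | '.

After WHERE (2 rows):
users.dept | users.id
fin | 3
mkt | 5
After SELECT (2 rows):
users.dept | users.id
fin | 3
mkt | 5
After ORDER BY (2 rows):
users.dept | users.id
mkt | 5
fin | 3

== RESULT ==
users.dept | users.id
mkt | 5
fin | 3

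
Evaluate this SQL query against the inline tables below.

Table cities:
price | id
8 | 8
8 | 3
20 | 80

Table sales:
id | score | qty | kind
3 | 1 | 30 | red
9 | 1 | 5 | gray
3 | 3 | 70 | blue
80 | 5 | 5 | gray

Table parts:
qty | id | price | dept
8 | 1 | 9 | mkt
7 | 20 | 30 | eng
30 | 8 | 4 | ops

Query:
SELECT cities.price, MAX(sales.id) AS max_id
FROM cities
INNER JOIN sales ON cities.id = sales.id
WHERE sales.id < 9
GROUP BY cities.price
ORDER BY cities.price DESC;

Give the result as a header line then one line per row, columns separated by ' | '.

After JOIN sales (3 rows):
cities.price | cities.id | sales.id | sales.score | sales.qty | sales.kind
8 | 3 | 3 | 1 | 30 | red
8 | 3 | 3 | 3 | 70 | blue
20 | 80 | 80 | 5 | 5 | gray
After WHERE (2 rows):
cities.price | cities.id | sales.id | sales.score | sales.qty | sales.kind
8 | 3 | 3 | 1 | 30 | red
8 | 3 | 3 | 3 | 70 | blue
After GROUP BY (1 rows):
cities.price | max_id
8 | 3
After ORDER BY (1 rows):
cities.price | max_id
8 | 3

== RESULT ==
cities.price | max_id
8 | 3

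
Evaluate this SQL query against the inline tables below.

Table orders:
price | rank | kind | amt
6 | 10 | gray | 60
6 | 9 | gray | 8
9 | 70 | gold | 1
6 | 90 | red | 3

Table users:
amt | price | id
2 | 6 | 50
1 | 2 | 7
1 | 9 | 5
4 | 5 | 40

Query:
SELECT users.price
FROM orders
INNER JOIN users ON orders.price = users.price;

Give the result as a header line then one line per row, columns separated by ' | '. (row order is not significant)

After JOIN users (4 rows):
orders.price | orders.rank | orders.kind | orders.amt | users.amt | users.price | users.id
6 | 10 | gray | 60 | 2 | 6 | 50
6 | 9 | gray | 8 | 2 | 6 | 50
9 | 70 | gold | 1 | 1 | 9 | 5
6 | 90 | red | 3 | 2 | 6 | 50
After SELECT (4 rows):
users.price
6
6
9
6

== RESULT ==
users.price
6
6
9
6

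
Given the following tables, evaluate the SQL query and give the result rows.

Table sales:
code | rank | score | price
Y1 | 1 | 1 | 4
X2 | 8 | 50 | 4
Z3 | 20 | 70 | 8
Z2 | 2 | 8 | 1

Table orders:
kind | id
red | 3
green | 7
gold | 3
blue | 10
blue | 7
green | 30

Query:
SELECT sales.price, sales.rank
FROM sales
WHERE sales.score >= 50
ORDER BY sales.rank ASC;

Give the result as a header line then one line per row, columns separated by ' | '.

After WHERE (2 rows):
sales.code | sales.rank | sales.score | sales.price
X2 | 8 | 50 | 4
Z3 | 20 | 70 | 8
After SELECT (2 rows):
sales.price | sales.rank
4 | 8
8 | 20
After ORDER BY (2 rows):
sales.price | sales.rank
4 | 8
8 | 20

== RESULT ==
sales.price | sales.rank
4 | 8
8 | 20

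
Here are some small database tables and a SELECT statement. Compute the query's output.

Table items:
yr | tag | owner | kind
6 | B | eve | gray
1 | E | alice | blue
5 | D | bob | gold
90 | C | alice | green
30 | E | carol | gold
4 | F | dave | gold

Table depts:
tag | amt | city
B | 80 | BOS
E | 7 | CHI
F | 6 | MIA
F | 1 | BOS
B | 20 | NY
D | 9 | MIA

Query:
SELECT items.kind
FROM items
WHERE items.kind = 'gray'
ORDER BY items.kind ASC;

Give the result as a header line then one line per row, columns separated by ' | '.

After WHERE (1 rows):
items.yr | items.tag | items.owner | items.kind
6 | B | eve | gray
After SELECT (1 rows):
items.kind
gray
After ORDER BY (1 rows):
items.kind
gray

== RESULT ==
items.kind
gray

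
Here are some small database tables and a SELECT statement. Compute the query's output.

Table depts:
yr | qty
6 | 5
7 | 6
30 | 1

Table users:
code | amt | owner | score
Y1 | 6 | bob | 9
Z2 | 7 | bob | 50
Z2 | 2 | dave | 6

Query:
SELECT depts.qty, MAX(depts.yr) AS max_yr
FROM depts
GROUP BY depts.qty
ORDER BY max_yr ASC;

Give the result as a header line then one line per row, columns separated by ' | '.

After GROUP BY (3 rows):
depts.qty | max_yr
5 | 6
6 | 7
1 | 30
After ORDER BY (3 rows):
depts.qty | max_yr
5 | 6
6 | 7
1 | 30

== RESULT ==
depts.qty | max_yr
5 | 6
6 | 7
1 | 30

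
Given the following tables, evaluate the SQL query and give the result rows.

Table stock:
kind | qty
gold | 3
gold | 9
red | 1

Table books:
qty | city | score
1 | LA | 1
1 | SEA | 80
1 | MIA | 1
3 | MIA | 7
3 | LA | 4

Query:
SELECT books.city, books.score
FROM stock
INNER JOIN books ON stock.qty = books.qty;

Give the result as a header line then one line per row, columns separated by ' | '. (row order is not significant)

== RESULT ==
books.city | books.score
MIA | 7
LA | 4
LA | 1
SEA | 80
MIA | 1

Derivation:
After JOIN books (5 rows):
stock.kind | stock.qty | books.qty | books.city | books.score
gold | 3 | 3 | MIA | 7
gold | 3 | 3 | LA | 4
red | 1 | 1 | LA | 1
red | 1 | 1 | SEA | 80
red | 1 | 1 | MIA | 1
After SELECT (5 rows):
books.city | books.score
MIA | 7
LA | 4
LA | 1
SEA | 80
MIA | 1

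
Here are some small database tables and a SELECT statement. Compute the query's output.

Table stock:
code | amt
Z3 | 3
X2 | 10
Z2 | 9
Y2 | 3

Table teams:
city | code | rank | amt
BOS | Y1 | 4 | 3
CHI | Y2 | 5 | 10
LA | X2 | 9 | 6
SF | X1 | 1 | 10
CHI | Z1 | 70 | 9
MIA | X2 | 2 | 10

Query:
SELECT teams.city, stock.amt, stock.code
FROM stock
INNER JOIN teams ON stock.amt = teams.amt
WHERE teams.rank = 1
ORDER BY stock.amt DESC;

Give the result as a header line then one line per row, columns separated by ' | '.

After JOIN teams (6 rows):
stock.code | stock.amt | teams.city | teams.code | teams.rank | teams.amt
Z3 | 3 | BOS | Y1 | 4 | 3
X2 | 10 | CHI | Y2 | 5 | 10
X2 | 10 | SF | X1 | 1 | 10
X2 | 10 | MIA | X2 | 2 | 10
Z2 | 9 | CHI | Z1 | 70 | 9
Y2 | 3 | BOS | Y1 | 4 | 3
After WHERE (1 rows):
stock.code | stock.amt | teams.city | teams.code | teams.rank | teams.amt
X2 | 10 | SF | X1 | 1 | 10
After SELECT (1 rows):
teams.city | stock.amt | stock.code
SF | 10 | X2
After ORDER BY (1 rows):
teams.city | stock.amt | stock.code
SF | 10 | X2

== RESULT ==
teams.city | stock.amt | stock.code
SF | 10 | X2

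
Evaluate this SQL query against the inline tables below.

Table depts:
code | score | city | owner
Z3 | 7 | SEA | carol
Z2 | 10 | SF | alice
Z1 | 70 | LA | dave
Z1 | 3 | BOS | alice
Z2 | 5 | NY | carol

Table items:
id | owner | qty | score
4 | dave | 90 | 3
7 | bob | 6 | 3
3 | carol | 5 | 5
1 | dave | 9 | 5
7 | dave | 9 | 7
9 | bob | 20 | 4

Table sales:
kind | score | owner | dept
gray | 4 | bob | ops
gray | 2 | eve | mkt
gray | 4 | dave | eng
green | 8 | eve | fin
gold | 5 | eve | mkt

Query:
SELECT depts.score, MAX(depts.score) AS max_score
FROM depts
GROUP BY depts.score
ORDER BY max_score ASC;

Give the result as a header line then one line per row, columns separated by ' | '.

== RESULT ==
depts.score | max_score
3 | 3
5 | 5
7 | 7
10 | 10
70 | 70

Derivation:
After GROUP BY (5 rows):
depts.score | max_score
7 | 7
10 | 10
70 | 70
3 | 3
5 | 5
After ORDER BY (5 rows):
depts.score | max_score
3 | 3
5 | 5
7 | 7
10 | 10
70 | 70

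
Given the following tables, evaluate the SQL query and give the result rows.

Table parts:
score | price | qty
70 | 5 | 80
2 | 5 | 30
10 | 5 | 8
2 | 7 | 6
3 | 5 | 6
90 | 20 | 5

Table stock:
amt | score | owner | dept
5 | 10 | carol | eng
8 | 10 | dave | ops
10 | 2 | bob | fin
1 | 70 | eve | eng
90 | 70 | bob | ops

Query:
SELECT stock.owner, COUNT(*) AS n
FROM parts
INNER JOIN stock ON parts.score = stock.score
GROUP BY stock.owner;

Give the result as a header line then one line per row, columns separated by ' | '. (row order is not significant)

== RESULT ==
stock.owner | n
eve | 1
bob | 3
carol | 1
dave | 1

Derivation:
After JOIN stock (6 rows):
parts.score | parts.price | parts.qty | stock.amt | stock.score | stock.owner | stock.dept
70 | 5 | 80 | 1 | 70 | eve | eng
70 | 5 | 80 | 90 | 70 | bob | ops
2 | 5 | 30 | 10 | 2 | bob | fin
10 | 5 | 8 | 5 | 10 | carol | eng
10 | 5 | 8 | 8 | 10 | dave | ops
2 | 7 | 6 | 10 | 2 | bob | fin
After GROUP BY (4 rows):
stock.owner | n
eve | 1
bob | 3
carol | 1
dave | 1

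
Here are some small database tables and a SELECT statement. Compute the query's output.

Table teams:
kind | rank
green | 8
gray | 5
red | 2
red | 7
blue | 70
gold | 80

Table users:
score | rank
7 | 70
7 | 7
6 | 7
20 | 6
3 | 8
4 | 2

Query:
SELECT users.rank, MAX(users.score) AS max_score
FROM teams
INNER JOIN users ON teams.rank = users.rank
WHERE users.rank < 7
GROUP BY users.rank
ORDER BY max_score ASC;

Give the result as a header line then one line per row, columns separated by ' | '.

== RESULT ==
users.rank | max_score
2 | 4

Derivation:
After JOIN users (5 rows):
teams.kind | teams.rank | users.score | users.rank
green | 8 | 3 | 8
red | 2 | 4 | 2
red | 7 | 7 | 7
red | 7 | 6 | 7
blue | 70 | 7 | 70
After WHERE (1 rows):
teams.kind | teams.rank | users.score | users.rank
red | 2 | 4 | 2
After GROUP BY (1 rows):
users.rank | max_score
2 | 4
After ORDER BY (1 rows):
users.rank | max_score
2 | 4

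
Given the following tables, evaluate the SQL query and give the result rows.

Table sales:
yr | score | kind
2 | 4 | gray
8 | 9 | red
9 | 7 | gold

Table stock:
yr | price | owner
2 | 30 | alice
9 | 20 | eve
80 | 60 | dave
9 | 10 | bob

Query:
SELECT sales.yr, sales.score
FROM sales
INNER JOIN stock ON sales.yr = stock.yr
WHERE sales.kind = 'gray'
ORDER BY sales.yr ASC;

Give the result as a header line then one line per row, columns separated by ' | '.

== RESULT ==
sales.yr | sales.score
2 | 4

Derivation:
After JOIN stock (3 rows):
sales.yr | sales.score | sales.kind | stock.yr | stock.price | stock.owner
2 | 4 | gray | 2 | 30 | alice
9 | 7 | gold | 9 | 20 | eve
9 | 7 | gold | 9 | 10 | bob
After WHERE (1 rows):
sales.yr | sales.score | sales.kind | stock.yr | stock.price | stock.owner
2 | 4 | gray | 2 | 30 | alice
After SELECT (1 rows):
sales.yr | sales.score
2 | 4
After ORDER BY (1 rows):
sales.yr | sales.score
2 | 4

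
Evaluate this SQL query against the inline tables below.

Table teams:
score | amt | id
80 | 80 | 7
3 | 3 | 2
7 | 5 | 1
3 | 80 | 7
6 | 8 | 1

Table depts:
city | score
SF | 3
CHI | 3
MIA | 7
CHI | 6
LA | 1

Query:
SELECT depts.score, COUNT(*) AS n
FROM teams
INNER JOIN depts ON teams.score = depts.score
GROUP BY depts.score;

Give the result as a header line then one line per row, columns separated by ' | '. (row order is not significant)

== RESULT ==
depts.score | n
3 | 4
7 | 1
6 | 1

Derivation:
After JOIN depts (6 rows):
teams.score | teams.amt | teams.id | depts.city | depts.score
3 | 3 | 2 | SF | 3
3 | 3 | 2 | CHI | 3
7 | 5 | 1 | MIA | 7
3 | 80 | 7 | SF | 3
3 | 80 | 7 | CHI | 3
6 | 8 | 1 | CHI | 6
After GROUP BY (3 rows):
depts.score | n
3 | 4
7 | 1
6 | 1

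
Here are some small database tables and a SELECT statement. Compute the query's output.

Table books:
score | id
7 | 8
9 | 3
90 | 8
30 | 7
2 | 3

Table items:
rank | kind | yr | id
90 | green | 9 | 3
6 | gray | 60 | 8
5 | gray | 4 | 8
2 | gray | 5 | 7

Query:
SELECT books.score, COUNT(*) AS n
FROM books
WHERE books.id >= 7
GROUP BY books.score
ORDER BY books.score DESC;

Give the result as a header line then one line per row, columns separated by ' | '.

== RESULT ==
books.score | n
90 | 1
30 | 1
7 | 1

Derivation:
After WHERE (3 rows):
books.score | books.id
7 | 8
90 | 8
30 | 7
After GROUP BY (3 rows):
books.score | n
7 | 1
90 | 1
30 | 1
After ORDER BY (3 rows):
books.score | n
90 | 1
30 | 1
7 | 1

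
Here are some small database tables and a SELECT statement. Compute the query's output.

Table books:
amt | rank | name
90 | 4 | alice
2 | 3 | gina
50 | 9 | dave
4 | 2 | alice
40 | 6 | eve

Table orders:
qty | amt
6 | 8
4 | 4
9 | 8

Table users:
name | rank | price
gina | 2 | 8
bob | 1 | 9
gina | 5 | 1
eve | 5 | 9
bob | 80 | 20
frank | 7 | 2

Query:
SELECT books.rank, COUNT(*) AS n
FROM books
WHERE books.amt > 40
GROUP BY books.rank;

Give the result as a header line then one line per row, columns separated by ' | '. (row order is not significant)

After WHERE (2 rows):
books.amt | books.rank | books.name
90 | 4 | alice
50 | 9 | dave
After GROUP BY (2 rows):
books.rank | n
4 | 1
9 | 1

== RESULT ==
books.rank | n
4 | 1
9 | 1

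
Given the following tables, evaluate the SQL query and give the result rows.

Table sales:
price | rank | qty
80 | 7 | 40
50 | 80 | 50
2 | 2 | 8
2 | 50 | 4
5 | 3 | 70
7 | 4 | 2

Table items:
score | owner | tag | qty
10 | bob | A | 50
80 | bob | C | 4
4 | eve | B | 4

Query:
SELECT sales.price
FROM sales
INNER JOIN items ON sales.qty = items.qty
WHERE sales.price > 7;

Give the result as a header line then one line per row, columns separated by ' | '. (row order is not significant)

After JOIN items (3 rows):
sales.price | sales.rank | sales.qty | items.score | items.owner | items.tag | items.qty
50 | 80 | 50 | 10 | bob | A | 50
2 | 50 | 4 | 80 | bob | C | 4
2 | 50 | 4 | 4 | eve | B | 4
After WHERE (1 rows):
sales.price | sales.rank | sales.qty | items.score | items.owner | items.tag | items.qty
50 | 80 | 50 | 10 | bob | A | 50
After SELECT (1 rows):
sales.price
50

== RESULT ==
sales.price
50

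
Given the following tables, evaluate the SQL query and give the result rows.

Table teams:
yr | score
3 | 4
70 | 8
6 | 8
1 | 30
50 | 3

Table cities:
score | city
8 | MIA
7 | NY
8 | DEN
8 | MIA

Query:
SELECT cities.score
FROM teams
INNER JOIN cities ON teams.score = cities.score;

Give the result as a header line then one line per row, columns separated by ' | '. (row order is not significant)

== RESULT ==
cities.score
8
8
8
8
8
8

Derivation:
After JOIN cities (6 rows):
teams.yr | teams.score | cities.score | cities.city
70 | 8 | 8 | MIA
70 | 8 | 8 | DEN
70 | 8 | 8 | MIA
6 | 8 | 8 | MIA
6 | 8 | 8 | DEN
6 | 8 | 8 | MIA
After SELECT (6 rows):
cities.score
8
8
8
8
8
8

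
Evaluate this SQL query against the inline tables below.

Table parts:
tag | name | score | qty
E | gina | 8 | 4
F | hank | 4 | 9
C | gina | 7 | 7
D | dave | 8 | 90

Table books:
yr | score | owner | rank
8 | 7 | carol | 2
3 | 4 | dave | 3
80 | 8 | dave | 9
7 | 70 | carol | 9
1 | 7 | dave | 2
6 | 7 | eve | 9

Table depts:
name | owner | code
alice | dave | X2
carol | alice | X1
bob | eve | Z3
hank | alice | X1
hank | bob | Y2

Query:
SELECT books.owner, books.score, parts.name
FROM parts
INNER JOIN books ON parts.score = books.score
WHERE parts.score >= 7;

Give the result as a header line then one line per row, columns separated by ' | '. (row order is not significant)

== RESULT ==
books.owner | books.score | parts.name
dave | 8 | gina
carol | 7 | gina
dave | 7 | gina
eve | 7 | gina
dave | 8 | dave

Derivation:
After JOIN books (6 rows):
parts.tag | parts.name | parts.score | parts.qty | books.yr | books.score | books.owner | books.rank
E | gina | 8 | 4 | 80 | 8 | dave | 9
F | hank | 4 | 9 | 3 | 4 | dave | 3
C | gina | 7 | 7 | 8 | 7 | carol | 2
C | gina | 7 | 7 | 1 | 7 | dave | 2
C | gina | 7 | 7 | 6 | 7 | eve | 9
D | dave | 8 | 90 | 80 | 8 | dave | 9
After WHERE (5 rows):
parts.tag | parts.name | parts.score | parts.qty | books.yr | books.score | books.owner | books.rank
E | gina | 8 | 4 | 80 | 8 | dave | 9
C | gina | 7 | 7 | 8 | 7 | carol | 2
C | gina | 7 | 7 | 1 | 7 | dave | 2
C | gina | 7 | 7 | 6 | 7 | eve | 9
D | dave | 8 | 90 | 80 | 8 | dave | 9
After SELECT (5 rows):
books.owner | books.score | parts.name
dave | 8 | gina
carol | 7 | gina
dave | 7 | gina
eve | 7 | gina
dave | 8 | dave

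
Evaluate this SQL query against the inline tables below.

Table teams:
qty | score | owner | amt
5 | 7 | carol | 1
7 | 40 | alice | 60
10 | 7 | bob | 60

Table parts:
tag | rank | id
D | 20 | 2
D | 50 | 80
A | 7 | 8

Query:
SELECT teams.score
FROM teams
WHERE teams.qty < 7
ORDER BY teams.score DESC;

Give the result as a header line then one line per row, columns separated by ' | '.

== RESULT ==
teams.score
7

Derivation:
After WHERE (1 rows):
teams.qty | teams.score | teams.owner | teams.amt
5 | 7 | carol | 1
After SELECT (1 rows):
teams.score
7
After ORDER BY (1 rows):
teams.score
7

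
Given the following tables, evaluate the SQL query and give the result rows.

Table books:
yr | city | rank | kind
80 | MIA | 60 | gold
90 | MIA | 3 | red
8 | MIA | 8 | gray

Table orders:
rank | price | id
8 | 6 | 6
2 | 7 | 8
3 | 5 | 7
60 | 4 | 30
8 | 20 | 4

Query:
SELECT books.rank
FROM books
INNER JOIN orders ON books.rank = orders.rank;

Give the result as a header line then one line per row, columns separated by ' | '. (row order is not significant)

After JOIN orders (4 rows):
books.yr | books.city | books.rank | books.kind | orders.rank | orders.price | orders.id
80 | MIA | 60 | gold | 60 | 4 | 30
90 | MIA | 3 | red | 3 | 5 | 7
8 | MIA | 8 | gray | 8 | 6 | 6
8 | MIA | 8 | gray | 8 | 20 | 4
After SELECT (4 rows):
books.rank
60
3
8
8

== RESULT ==
books.rank
60
3
8
8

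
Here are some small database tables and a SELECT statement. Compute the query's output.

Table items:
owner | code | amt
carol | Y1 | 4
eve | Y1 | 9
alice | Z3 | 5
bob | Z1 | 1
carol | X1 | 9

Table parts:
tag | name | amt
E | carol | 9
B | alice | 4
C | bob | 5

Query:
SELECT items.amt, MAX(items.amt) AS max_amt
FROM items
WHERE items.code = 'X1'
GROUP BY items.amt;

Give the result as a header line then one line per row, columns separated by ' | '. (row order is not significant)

After WHERE (1 rows):
items.owner | items.code | items.amt
carol | X1 | 9
After GROUP BY (1 rows):
items.amt | max_amt
9 | 9

== RESULT ==
items.amt | max_amt
9 | 9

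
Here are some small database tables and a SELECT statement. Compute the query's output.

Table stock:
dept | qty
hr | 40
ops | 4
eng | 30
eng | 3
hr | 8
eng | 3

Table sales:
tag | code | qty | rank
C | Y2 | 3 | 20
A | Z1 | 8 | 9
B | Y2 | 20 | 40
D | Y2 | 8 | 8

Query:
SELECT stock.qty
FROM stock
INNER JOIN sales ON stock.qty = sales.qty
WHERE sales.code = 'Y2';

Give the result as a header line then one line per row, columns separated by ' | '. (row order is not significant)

After JOIN sales (4 rows):
stock.dept | stock.qty | sales.tag | sales.code | sales.qty | sales.rank
eng | 3 | C | Y2 | 3 | 20
hr | 8 | A | Z1 | 8 | 9
hr | 8 | D | Y2 | 8 | 8
eng | 3 | C | Y2 | 3 | 20
After WHERE (3 rows):
stock.dept | stock.qty | sales.tag | sales.code | sales.qty | sales.rank
eng | 3 | C | Y2 | 3 | 20
hr | 8 | D | Y2 | 8 | 8
eng | 3 | C | Y2 | 3 | 20
After SELECT (3 rows):
stock.qty
3
8
3

== RESULT ==
stock.qty
3
8
3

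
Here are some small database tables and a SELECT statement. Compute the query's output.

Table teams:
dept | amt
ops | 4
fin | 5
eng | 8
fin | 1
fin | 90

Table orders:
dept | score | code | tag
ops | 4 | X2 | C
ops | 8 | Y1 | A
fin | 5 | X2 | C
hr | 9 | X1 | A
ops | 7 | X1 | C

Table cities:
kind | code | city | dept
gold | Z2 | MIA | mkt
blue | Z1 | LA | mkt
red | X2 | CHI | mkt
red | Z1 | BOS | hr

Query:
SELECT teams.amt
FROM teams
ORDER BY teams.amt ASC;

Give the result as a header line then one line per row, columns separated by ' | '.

== RESULT ==
teams.amt
1
4
5
8
90

Derivation:
After SELECT (5 rows):
teams.amt
4
5
8
1
90
After ORDER BY (5 rows):
teams.amt
1
4
5
8
90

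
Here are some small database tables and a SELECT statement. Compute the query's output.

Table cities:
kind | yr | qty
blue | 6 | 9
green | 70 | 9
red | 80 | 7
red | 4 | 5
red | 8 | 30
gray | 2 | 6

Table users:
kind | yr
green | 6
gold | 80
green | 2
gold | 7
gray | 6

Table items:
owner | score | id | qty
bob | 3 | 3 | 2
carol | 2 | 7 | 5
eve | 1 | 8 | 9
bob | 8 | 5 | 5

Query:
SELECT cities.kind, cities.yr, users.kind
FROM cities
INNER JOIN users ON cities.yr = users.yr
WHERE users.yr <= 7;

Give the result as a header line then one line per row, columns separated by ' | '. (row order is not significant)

== RESULT ==
cities.kind | cities.yr | users.kind
blue | 6 | green
blue | 6 | gray
gray | 2 | green

Derivation:
After JOIN users (4 rows):
cities.kind | cities.yr | cities.qty | users.kind | users.yr
blue | 6 | 9 | green | 6
blue | 6 | 9 | gray | 6
red | 80 | 7 | gold | 80
gray | 2 | 6 | green | 2
After WHERE (3 rows):
cities.kind | cities.yr | cities.qty | users.kind | users.yr
blue | 6 | 9 | green | 6
blue | 6 | 9 | gray | 6
gray | 2 | 6 | green | 2
After SELECT (3 rows):
cities.kind | cities.yr | users.kind
blue | 6 | green
blue | 6 | gray
gray | 2 | green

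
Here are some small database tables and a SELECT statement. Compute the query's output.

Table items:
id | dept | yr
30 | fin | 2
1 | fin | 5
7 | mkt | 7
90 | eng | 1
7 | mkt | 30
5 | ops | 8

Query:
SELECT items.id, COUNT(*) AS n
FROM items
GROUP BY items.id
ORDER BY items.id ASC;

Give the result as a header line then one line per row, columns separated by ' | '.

After GROUP BY (5 rows):
items.id | n
30 | 1
1 | 1
7 | 2
90 | 1
5 | 1
After ORDER BY (5 rows):
items.id | n
1 | 1
5 | 1
7 | 2
30 | 1
90 | 1

== RESULT ==
items.id | n
1 | 1
5 | 1
7 | 2
30 | 1
90 | 1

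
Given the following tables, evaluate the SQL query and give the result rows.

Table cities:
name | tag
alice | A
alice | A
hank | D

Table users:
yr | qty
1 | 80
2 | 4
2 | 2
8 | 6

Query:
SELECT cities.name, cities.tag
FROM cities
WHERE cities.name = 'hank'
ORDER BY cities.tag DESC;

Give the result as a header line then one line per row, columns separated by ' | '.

== RESULT ==
cities.name | cities.tag
hank | D

Derivation:
After WHERE (1 rows):
cities.name | cities.tag
hank | D
After SELECT (1 rows):
cities.name | cities.tag
hank | D
After ORDER BY (1 rows):
cities.name | cities.tag
hank | D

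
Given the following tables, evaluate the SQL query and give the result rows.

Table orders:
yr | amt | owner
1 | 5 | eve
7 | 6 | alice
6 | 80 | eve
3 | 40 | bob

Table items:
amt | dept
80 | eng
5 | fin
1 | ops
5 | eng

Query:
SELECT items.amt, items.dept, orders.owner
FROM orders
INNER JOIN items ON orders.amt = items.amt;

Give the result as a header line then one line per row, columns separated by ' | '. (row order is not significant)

== RESULT ==
items.amt | items.dept | orders.owner
5 | fin | eve
5 | eng | eve
80 | eng | eve

Derivation:
After JOIN items (3 rows):
orders.yr | orders.amt | orders.owner | items.amt | items.dept
1 | 5 | eve | 5 | fin
1 | 5 | eve | 5 | eng
6 | 80 | eve | 80 | eng
After SELECT (3 rows):
items.amt | items.dept | orders.owner
5 | fin | eve
5 | eng | eve
80 | eng | eve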